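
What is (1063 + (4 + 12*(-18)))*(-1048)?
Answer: -891848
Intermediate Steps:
(1063 + (4 + 12*(-18)))*(-1048) = (1063 + (4 - 216))*(-1048) = (1063 - 212)*(-1048) = 851*(-1048) = -891848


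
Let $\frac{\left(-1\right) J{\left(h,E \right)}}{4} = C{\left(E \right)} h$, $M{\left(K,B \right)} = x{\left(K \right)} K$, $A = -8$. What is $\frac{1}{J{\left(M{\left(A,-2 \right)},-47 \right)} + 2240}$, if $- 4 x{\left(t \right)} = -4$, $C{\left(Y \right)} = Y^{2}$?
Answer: $\frac{1}{72928} \approx 1.3712 \cdot 10^{-5}$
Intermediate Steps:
$x{\left(t \right)} = 1$ ($x{\left(t \right)} = \left(- \frac{1}{4}\right) \left(-4\right) = 1$)
$M{\left(K,B \right)} = K$ ($M{\left(K,B \right)} = 1 K = K$)
$J{\left(h,E \right)} = - 4 h E^{2}$ ($J{\left(h,E \right)} = - 4 E^{2} h = - 4 h E^{2}$)
$\frac{1}{J{\left(M{\left(A,-2 \right)},-47 \right)} + 2240} = \frac{1}{\left(-4\right) \left(-8\right) \left(-47\right)^{2} + 2240} = \frac{1}{\left(-4\right) \left(-8\right) 2209 + 2240} = \frac{1}{70688 + 2240} = \frac{1}{72928}$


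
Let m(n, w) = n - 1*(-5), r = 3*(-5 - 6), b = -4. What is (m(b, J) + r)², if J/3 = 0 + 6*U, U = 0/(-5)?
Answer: 1024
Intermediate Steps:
U = 0 (U = 0*(-⅕) = 0)
r = -33 (r = 3*(-11) = -33)
J = 0 (J = 3*(0 + 6*0) = 3*(0 + 0) = 3*0 = 0)
m(n, w) = 5 + n (m(n, w) = n + 5 = 5 + n)
(m(b, J) + r)² = ((5 - 4) - 33)² = (1 - 33)² = (-32)² = 1024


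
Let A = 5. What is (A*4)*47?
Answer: 940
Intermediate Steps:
(A*4)*47 = (5*4)*47 = 20*47 = 940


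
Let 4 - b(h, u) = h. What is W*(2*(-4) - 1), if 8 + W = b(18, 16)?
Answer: 198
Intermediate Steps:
b(h, u) = 4 - h
W = -22 (W = -8 + (4 - 1*18) = -8 + (4 - 18) = -8 - 14 = -22)
W*(2*(-4) - 1) = -22*(2*(-4) - 1) = -22*(-8 - 1) = -22*(-9) = 198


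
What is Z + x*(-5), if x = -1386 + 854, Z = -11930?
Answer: -9270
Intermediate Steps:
x = -532
Z + x*(-5) = -11930 - 532*(-5) = -11930 + 2660 = -9270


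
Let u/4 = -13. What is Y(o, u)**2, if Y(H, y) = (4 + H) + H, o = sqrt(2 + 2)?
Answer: 64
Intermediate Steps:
u = -52 (u = 4*(-13) = -52)
o = 2 (o = sqrt(4) = 2)
Y(H, y) = 4 + 2*H
Y(o, u)**2 = (4 + 2*2)**2 = (4 + 4)**2 = 8**2 = 64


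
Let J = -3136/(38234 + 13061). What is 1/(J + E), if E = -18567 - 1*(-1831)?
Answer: -51295/858476256 ≈ -5.9751e-5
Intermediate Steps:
E = -16736 (E = -18567 + 1831 = -16736)
J = -3136/51295 ≈ -0.061137
1/(J + E) = 1/(-3136/51295 - 16736) = 1/(-858476256/51295) = -51295/858476256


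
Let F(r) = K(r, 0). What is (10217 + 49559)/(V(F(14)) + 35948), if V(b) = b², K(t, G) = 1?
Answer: 59776/35949 ≈ 1.6628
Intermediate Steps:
F(r) = 1
(10217 + 49559)/(V(F(14)) + 35948) = (10217 + 49559)/(1² + 35948) = 59776/(1 + 35948) = 59776/35949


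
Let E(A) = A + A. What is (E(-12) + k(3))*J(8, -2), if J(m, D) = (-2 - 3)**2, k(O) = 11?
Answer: -325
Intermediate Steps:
E(A) = 2*A
J(m, D) = 25 (J(m, D) = (-5)**2 = 25)
(E(-12) + k(3))*J(8, -2) = (2*(-12) + 11)*25 = (-24 + 11)*25 = -13*25 = -325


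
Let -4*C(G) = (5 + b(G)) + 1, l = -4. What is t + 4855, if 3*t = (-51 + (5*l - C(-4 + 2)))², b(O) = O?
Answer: 19465/3 ≈ 6488.3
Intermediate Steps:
C(G) = -3/2 - G/4 (C(G) = -((5 + G) + 1)/4 = -(6 + G)/4 = -3/2 - G/4)
t = 4900/3 (t = (-51 + (5*(-4) - (-3/2 - (-4 + 2)/4)))²/3 = (-51 + (-20 - (-3/2 - ¼*(-2))))²/3 = (-51 + (-20 - (-3/2 + ½)))²/3 = (-51 + (-20 - 1*(-1)))²/3 = (-51 + (-20 + 1))²/3 = (-51 - 19)²/3 = (⅓)*(-70)² = (⅓)*4900 = 4900/3 ≈ 1633.3)
t + 4855 = 4900/3 + 4855 = 19465/3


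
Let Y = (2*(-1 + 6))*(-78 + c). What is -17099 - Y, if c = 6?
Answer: -16379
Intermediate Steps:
Y = -720 (Y = (2*(-1 + 6))*(-78 + 6) = (2*5)*(-72) = 10*(-72) = -720)
-17099 - Y = -17099 - 1*(-720) = -17099 + 720 = -16379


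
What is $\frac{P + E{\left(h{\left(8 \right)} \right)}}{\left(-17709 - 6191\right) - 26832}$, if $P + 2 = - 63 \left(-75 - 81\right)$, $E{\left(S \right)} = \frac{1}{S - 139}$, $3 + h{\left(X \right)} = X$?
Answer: $- \frac{1316683}{6798088} \approx -0.19368$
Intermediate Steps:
$h{\left(X \right)} = -3 + X$
$E{\left(S \right)} = \frac{1}{-139 + S}$
$P = 9826$ ($P = -2 - 63 \left(-75 - 81\right) = -2 - -9828 = -2 + 9828 = 9826$)
$\frac{P + E{\left(h{\left(8 \right)} \right)}}{\left(-17709 - 6191\right) - 26832} = \frac{9826 + \frac{1}{-139 + \left(-3 + 8\right)}}{\left(-17709 - 6191\right) - 26832} = \frac{9826 + \frac{1}{-139 + 5}}{\left(-17709 - 6191\right) - 26832} = \frac{9826 + \frac{1}{-134}}{-23900 - 26832} = \frac{9826 - \frac{1}{134}}{-50732} = \frac{1316683}{134} \left(- \frac{1}{50732}\right) = - \frac{1316683}{6798088}$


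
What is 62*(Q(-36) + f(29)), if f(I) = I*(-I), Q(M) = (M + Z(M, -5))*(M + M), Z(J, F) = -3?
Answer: 121954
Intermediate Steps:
Q(M) = 2*M*(-3 + M) (Q(M) = (M - 3)*(M + M) = (-3 + M)*(2*M) = 2*M*(-3 + M))
f(I) = -I²
62*(Q(-36) + f(29)) = 62*(2*(-36)*(-3 - 36) - 1*29²) = 62*(2*(-36)*(-39) - 1*841) = 62*(2808 - 841) = 62*1967 = 121954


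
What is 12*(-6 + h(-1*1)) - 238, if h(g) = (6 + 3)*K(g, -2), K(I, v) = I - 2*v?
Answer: 14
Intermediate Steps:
h(g) = 36 + 9*g (h(g) = (6 + 3)*(g - 2*(-2)) = 9*(g + 4) = 9*(4 + g) = 36 + 9*g)
12*(-6 + h(-1*1)) - 238 = 12*(-6 + (36 + 9*(-1*1))) - 238 = 12*(-6 + (36 + 9*(-1))) - 238 = 12*(-6 + (36 - 9)) - 238 = 12*(-6 + 27) - 238 = 12*21 - 238 = 252 - 238 = 14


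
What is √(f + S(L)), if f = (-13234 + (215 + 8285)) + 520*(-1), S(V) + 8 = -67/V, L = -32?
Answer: I*√336634/8 ≈ 72.525*I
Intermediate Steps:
S(V) = -8 - 67/V
f = -5254 (f = (-13234 + 8500) - 520 = -4734 - 520 = -5254)
√(f + S(L)) = √(-5254 + (-8 - 67/(-32))) = √(-5254 + (-8 - 67*(-1/32))) = √(-5254 + (-8 + 67/32)) = √(-5254 - 189/32) = √(-168317/32) = I*√336634/8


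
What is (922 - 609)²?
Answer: 97969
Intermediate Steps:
(922 - 609)² = 313² = 97969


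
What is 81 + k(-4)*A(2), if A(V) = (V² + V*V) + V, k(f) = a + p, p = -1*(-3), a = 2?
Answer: 131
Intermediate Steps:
p = 3
k(f) = 5 (k(f) = 2 + 3 = 5)
A(V) = V + 2*V² (A(V) = (V² + V²) + V = 2*V² + V = V + 2*V²)
81 + k(-4)*A(2) = 81 + 5*(2*(1 + 2*2)) = 81 + 5*(2*(1 + 4)) = 81 + 5*(2*5) = 81 + 5*10 = 81 + 50 = 131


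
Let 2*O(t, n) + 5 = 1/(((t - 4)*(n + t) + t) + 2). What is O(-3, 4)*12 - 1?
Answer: -127/4 ≈ -31.750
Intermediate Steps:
O(t, n) = -5/2 + 1/(2*(2 + t + (-4 + t)*(n + t))) (O(t, n) = -5/2 + 1/(2*(((t - 4)*(n + t) + t) + 2)) = -5/2 + 1/(2*(((-4 + t)*(n + t) + t) + 2)) = -5/2 + 1/(2*((t + (-4 + t)*(n + t)) + 2)) = -5/2 + 1/(2*(2 + t + (-4 + t)*(n + t))))
O(-3, 4)*12 - 1 = ((-9 - 5*(-3)² + 15*(-3) + 20*4 - 5*4*(-3))/(2*(2 + (-3)² - 4*4 - 3*(-3) + 4*(-3))))*12 - 1 = ((-9 - 5*9 - 45 + 80 + 60)/(2*(2 + 9 - 16 + 9 - 12)))*12 - 1 = ((½)*(-9 - 45 - 45 + 80 + 60)/(-8))*12 - 1 = ((½)*(-⅛)*41)*12 - 1 = -41/16*12 - 1 = -123/4 - 1 = -127/4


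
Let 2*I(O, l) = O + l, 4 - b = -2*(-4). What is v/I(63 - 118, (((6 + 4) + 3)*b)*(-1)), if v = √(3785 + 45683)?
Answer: -4*√12367/3 ≈ -148.28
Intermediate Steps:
b = -4 (b = 4 - (-2)*(-4) = 4 - 1*8 = 4 - 8 = -4)
v = 2*√12367 (v = √49468 = 2*√12367 ≈ 222.41)
I(O, l) = O/2 + l/2 (I(O, l) = (O + l)/2 = O/2 + l/2)
v/I(63 - 118, (((6 + 4) + 3)*b)*(-1)) = (2*√12367)/((63 - 118)/2 + ((((6 + 4) + 3)*(-4))*(-1))/2) = (2*√12367)/((½)*(-55) + (((10 + 3)*(-4))*(-1))/2) = (2*√12367)/(-55/2 + ((13*(-4))*(-1))/2) = (2*√12367)/(-55/2 + (-52*(-1))/2) = (2*√12367)/(-55/2 + (½)*52) = (2*√12367)/(-55/2 + 26) = (2*√12367)/(-3/2) = (2*√12367)*(-⅔) = -4*√12367/3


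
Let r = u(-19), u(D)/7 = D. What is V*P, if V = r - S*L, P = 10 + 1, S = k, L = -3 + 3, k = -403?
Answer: -1463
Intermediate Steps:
L = 0
S = -403
u(D) = 7*D
r = -133 (r = 7*(-19) = -133)
P = 11
V = -133 (V = -133 - (-403)*0 = -133 - 1*0 = -133 + 0 = -133)
V*P = -133*11 = -1463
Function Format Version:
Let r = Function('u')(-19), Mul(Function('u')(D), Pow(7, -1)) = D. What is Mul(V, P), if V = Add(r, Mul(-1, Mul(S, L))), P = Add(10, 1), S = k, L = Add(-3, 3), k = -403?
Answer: -1463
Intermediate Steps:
L = 0
S = -403
Function('u')(D) = Mul(7, D)
r = -133 (r = Mul(7, -19) = -133)
P = 11
V = -133 (V = Add(-133, Mul(-1, Mul(-403, 0))) = Add(-133, Mul(-1, 0)) = Add(-133, 0) = -133)
Mul(V, P) = Mul(-133, 11) = -1463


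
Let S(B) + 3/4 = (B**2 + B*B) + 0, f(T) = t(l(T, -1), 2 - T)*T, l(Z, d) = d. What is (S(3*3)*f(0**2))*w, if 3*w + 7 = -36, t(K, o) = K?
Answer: 0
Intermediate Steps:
w = -43/3 (w = -7/3 + (1/3)*(-36) = -7/3 - 12 = -43/3 ≈ -14.333)
f(T) = -T
S(B) = -3/4 + 2*B**2 (S(B) = -3/4 + ((B**2 + B*B) + 0) = -3/4 + ((B**2 + B**2) + 0) = -3/4 + (2*B**2 + 0) = -3/4 + 2*B**2)
(S(3*3)*f(0**2))*w = ((-3/4 + 2*(3*3)**2)*(-1*0**2))*(-43/3) = ((-3/4 + 2*9**2)*(-1*0))*(-43/3) = ((-3/4 + 2*81)*0)*(-43/3) = ((-3/4 + 162)*0)*(-43/3) = ((645/4)*0)*(-43/3) = 0*(-43/3) = 0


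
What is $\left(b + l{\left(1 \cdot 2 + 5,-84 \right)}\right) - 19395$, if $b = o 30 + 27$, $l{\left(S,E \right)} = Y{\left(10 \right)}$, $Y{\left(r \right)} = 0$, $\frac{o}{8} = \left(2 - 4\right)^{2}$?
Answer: $-18408$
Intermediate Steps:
$o = 32$ ($o = 8 \left(2 - 4\right)^{2} = 8 \left(-2\right)^{2} = 8 \cdot 4 = 32$)
$l{\left(S,E \right)} = 0$
$b = 987$ ($b = 32 \cdot 30 + 27 = 960 + 27 = 987$)
$\left(b + l{\left(1 \cdot 2 + 5,-84 \right)}\right) - 19395 = \left(987 + 0\right) - 19395 = 987 - 19395 = -18408$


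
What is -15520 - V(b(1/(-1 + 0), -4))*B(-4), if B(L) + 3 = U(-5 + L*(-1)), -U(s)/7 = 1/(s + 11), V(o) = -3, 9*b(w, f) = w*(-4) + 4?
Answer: -155311/10 ≈ -15531.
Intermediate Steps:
b(w, f) = 4/9 - 4*w/9 (b(w, f) = (w*(-4) + 4)/9 = (-4*w + 4)/9 = (4 - 4*w)/9 = 4/9 - 4*w/9)
U(s) = -7/(11 + s) (U(s) = -7/(s + 11) = -7/(11 + s))
B(L) = -3 - 7/(6 - L) (B(L) = -3 - 7/(11 + (-5 + L*(-1))) = -3 - 7/(11 + (-5 - L)) = -3 - 7/(6 - L))
-15520 - V(b(1/(-1 + 0), -4))*B(-4) = -15520 - (-3)*(25 - 3*(-4))/(-6 - 4) = -15520 - (-3)*(25 + 12)/(-10) = -15520 - (-3)*(-1/10*37) = -15520 - (-3)*(-37)/10 = -15520 - 1*111/10 = -15520 - 111/10 = -155311/10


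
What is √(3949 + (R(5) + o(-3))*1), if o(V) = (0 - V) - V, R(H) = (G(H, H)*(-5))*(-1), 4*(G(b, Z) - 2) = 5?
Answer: 3*√1765/2 ≈ 63.018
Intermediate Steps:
G(b, Z) = 13/4 (G(b, Z) = 2 + (¼)*5 = 2 + 5/4 = 13/4)
R(H) = 65/4 (R(H) = ((13/4)*(-5))*(-1) = -65/4*(-1) = 65/4)
o(V) = -2*V (o(V) = -V - V = -2*V)
√(3949 + (R(5) + o(-3))*1) = √(3949 + (65/4 - 2*(-3))*1) = √(3949 + (65/4 + 6)*1) = √(3949 + (89/4)*1) = √(3949 + 89/4) = √(15885/4) = 3*√1765/2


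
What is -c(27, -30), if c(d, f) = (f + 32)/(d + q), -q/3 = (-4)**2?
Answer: 2/21 ≈ 0.095238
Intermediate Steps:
q = -48 (q = -3*(-4)**2 = -3*16 = -48)
c(d, f) = (32 + f)/(-48 + d) (c(d, f) = (f + 32)/(d - 48) = (32 + f)/(-48 + d))
-c(27, -30) = -(32 - 30)/(-48 + 27) = -2/(-21) = -(-1)*2/21 = -1*(-2/21) = 2/21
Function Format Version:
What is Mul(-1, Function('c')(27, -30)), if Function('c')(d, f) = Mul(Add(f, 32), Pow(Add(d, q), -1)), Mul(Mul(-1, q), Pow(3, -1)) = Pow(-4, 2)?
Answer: Rational(2, 21) ≈ 0.095238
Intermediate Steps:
q = -48 (q = Mul(-3, Pow(-4, 2)) = Mul(-3, 16) = -48)
Function('c')(d, f) = Mul(Pow(Add(-48, d), -1), Add(32, f)) (Function('c')(d, f) = Mul(Add(f, 32), Pow(Add(d, -48), -1)) = Mul(Add(32, f), Pow(Add(-48, d), -1)) = Mul(Pow(Add(-48, d), -1), Add(32, f)))
Mul(-1, Function('c')(27, -30)) = Mul(-1, Mul(Pow(Add(-48, 27), -1), Add(32, -30))) = Mul(-1, Mul(Pow(-21, -1), 2)) = Mul(-1, Mul(Rational(-1, 21), 2)) = Mul(-1, Rational(-2, 21)) = Rational(2, 21)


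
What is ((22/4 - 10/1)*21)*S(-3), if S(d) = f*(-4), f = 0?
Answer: 0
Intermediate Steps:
S(d) = 0 (S(d) = 0*(-4) = 0)
((22/4 - 10/1)*21)*S(-3) = ((22/4 - 10/1)*21)*0 = ((22*(¼) - 10*1)*21)*0 = ((11/2 - 10)*21)*0 = -9/2*21*0 = -189/2*0 = 0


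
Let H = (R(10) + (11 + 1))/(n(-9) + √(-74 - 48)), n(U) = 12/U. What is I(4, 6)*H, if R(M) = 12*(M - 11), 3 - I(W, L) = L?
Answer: 0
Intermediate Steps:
I(W, L) = 3 - L
R(M) = -132 + 12*M (R(M) = 12*(-11 + M) = -132 + 12*M)
H = 0 (H = ((-132 + 12*10) + (11 + 1))/(12/(-9) + √(-74 - 48)) = ((-132 + 120) + 12)/(12*(-⅑) + √(-122)) = (-12 + 12)/(-4/3 + I*√122) = 0/(-4/3 + I*√122) = 0)
I(4, 6)*H = (3 - 1*6)*0 = (3 - 6)*0 = -3*0 = 0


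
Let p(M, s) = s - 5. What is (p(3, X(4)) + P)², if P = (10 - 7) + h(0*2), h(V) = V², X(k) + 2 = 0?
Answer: 16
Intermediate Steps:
X(k) = -2 (X(k) = -2 + 0 = -2)
p(M, s) = -5 + s
P = 3 (P = (10 - 7) + (0*2)² = 3 + 0² = 3 + 0 = 3)
(p(3, X(4)) + P)² = ((-5 - 2) + 3)² = (-7 + 3)² = (-4)² = 16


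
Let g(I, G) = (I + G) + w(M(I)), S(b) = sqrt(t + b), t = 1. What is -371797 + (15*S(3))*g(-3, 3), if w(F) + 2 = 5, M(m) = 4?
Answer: -371707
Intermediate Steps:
w(F) = 3 (w(F) = -2 + 5 = 3)
S(b) = sqrt(1 + b)
g(I, G) = 3 + G + I (g(I, G) = (I + G) + 3 = (G + I) + 3 = 3 + G + I)
-371797 + (15*S(3))*g(-3, 3) = -371797 + (15*sqrt(1 + 3))*(3 + 3 - 3) = -371797 + (15*sqrt(4))*3 = -371797 + (15*2)*3 = -371797 + 30*3 = -371797 + 90 = -371707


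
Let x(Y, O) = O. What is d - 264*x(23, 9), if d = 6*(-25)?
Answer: -2526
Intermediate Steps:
d = -150
d - 264*x(23, 9) = -150 - 264*9 = -150 - 2376 = -2526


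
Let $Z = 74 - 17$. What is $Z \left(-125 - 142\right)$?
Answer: $-15219$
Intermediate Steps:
$Z = 57$
$Z \left(-125 - 142\right) = 57 \left(-125 - 142\right) = 57 \left(-267\right) = -15219$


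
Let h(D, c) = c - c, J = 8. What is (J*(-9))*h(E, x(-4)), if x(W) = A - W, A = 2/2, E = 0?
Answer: 0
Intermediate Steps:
A = 1 (A = 2*(1/2) = 1)
x(W) = 1 - W
h(D, c) = 0
(J*(-9))*h(E, x(-4)) = (8*(-9))*0 = -72*0 = 0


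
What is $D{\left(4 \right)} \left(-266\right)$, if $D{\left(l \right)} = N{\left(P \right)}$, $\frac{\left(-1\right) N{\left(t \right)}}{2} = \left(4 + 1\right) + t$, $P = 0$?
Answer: $2660$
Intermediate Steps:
$N{\left(t \right)} = -10 - 2 t$ ($N{\left(t \right)} = - 2 \left(\left(4 + 1\right) + t\right) = - 2 \left(5 + t\right) = -10 - 2 t$)
$D{\left(l \right)} = -10$ ($D{\left(l \right)} = -10 - 0 = -10 + 0 = -10$)
$D{\left(4 \right)} \left(-266\right) = \left(-10\right) \left(-266\right) = 2660$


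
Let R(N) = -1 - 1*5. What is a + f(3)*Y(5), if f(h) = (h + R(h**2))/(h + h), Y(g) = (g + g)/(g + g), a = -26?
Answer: -53/2 ≈ -26.500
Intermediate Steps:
R(N) = -6 (R(N) = -1 - 5 = -6)
Y(g) = 1 (Y(g) = (2*g)/((2*g)) = (2*g)*(1/(2*g)) = 1)
f(h) = (-6 + h)/(2*h) (f(h) = (h - 6)/(h + h) = (-6 + h)/((2*h)) = (-6 + h)*(1/(2*h)) = (-6 + h)/(2*h))
a + f(3)*Y(5) = -26 + ((1/2)*(-6 + 3)/3)*1 = -26 + ((1/2)*(1/3)*(-3))*1 = -26 - 1/2*1 = -26 - 1/2 = -53/2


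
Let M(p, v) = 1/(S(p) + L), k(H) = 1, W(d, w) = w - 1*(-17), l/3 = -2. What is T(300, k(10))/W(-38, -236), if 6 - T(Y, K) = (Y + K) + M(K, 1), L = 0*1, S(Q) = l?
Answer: 1769/1314 ≈ 1.3463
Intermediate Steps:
l = -6 (l = 3*(-2) = -6)
W(d, w) = 17 + w (W(d, w) = w + 17 = 17 + w)
S(Q) = -6
L = 0
M(p, v) = -⅙ (M(p, v) = 1/(-6 + 0) = 1/(-6) = -⅙)
T(Y, K) = 37/6 - K - Y (T(Y, K) = 6 - ((Y + K) - ⅙) = 6 - ((K + Y) - ⅙) = 6 - (-⅙ + K + Y) = 6 + (⅙ - K - Y) = 37/6 - K - Y)
T(300, k(10))/W(-38, -236) = (37/6 - 1*1 - 1*300)/(17 - 236) = (37/6 - 1 - 300)/(-219) = -1769/6*(-1/219) = 1769/1314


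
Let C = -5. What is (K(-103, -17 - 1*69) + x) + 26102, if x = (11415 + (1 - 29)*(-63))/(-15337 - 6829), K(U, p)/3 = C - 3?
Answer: 578031769/22166 ≈ 26077.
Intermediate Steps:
K(U, p) = -24 (K(U, p) = 3*(-5 - 3) = 3*(-8) = -24)
x = -13179/22166 (x = (11415 - 28*(-63))/(-22166) = (11415 + 1764)*(-1/22166) = 13179*(-1/22166) = -13179/22166 ≈ -0.59456)
(K(-103, -17 - 1*69) + x) + 26102 = (-24 - 13179/22166) + 26102 = -545163/22166 + 26102 = 578031769/22166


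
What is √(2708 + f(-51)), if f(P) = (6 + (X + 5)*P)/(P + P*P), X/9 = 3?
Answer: √19560693/85 ≈ 52.032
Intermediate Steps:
X = 27 (X = 9*3 = 27)
f(P) = (6 + 32*P)/(P + P²) (f(P) = (6 + (27 + 5)*P)/(P + P*P) = (6 + 32*P)/(P + P²))
√(2708 + f(-51)) = √(2708 + 2*(3 + 16*(-51))/(-51*(1 - 51))) = √(2708 + 2*(-1/51)*(3 - 816)/(-50)) = √(2708 + 2*(-1/51)*(-1/50)*(-813)) = √(2708 - 271/425) = √(1150629/425) = √19560693/85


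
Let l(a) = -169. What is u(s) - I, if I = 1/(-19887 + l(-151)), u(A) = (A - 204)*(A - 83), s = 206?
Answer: 4933777/20056 ≈ 246.00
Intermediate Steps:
u(A) = (-204 + A)*(-83 + A)
I = -1/20056 (I = 1/(-19887 - 169) = 1/(-20056) = -1/20056 ≈ -4.9860e-5)
u(s) - I = (16932 + 206² - 287*206) - 1*(-1/20056) = (16932 + 42436 - 59122) + 1/20056 = 246 + 1/20056 = 4933777/20056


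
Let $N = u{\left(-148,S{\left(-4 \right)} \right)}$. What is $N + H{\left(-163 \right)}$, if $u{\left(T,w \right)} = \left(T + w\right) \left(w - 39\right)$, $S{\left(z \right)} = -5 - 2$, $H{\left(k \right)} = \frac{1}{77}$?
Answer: $\frac{549011}{77} \approx 7130.0$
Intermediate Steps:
$H{\left(k \right)} = \frac{1}{77}$
$S{\left(z \right)} = -7$
$u{\left(T,w \right)} = \left(-39 + w\right) \left(T + w\right)$ ($u{\left(T,w \right)} = \left(T + w\right) \left(-39 + w\right) = \left(-39 + w\right) \left(T + w\right)$)
$N = 7130$ ($N = \left(-7\right)^{2} - -5772 - -273 - -1036 = 49 + 5772 + 273 + 1036 = 7130$)
$N + H{\left(-163 \right)} = 7130 + \frac{1}{77} = \frac{549011}{77}$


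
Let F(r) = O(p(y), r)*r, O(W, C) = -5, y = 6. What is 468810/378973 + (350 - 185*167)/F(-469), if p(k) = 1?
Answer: -299324881/25391191 ≈ -11.789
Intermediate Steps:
F(r) = -5*r
468810/378973 + (350 - 185*167)/F(-469) = 468810/378973 + (350 - 185*167)/((-5*(-469))) = 468810*(1/378973) + (350 - 30895)/2345 = 468810/378973 - 30545*1/2345 = 468810/378973 - 6109/469 = -299324881/25391191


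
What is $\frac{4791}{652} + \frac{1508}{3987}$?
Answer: $\frac{20084933}{2599524} \approx 7.7264$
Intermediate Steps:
$\frac{4791}{652} + \frac{1508}{3987} = \frac{20084933}{2599524}$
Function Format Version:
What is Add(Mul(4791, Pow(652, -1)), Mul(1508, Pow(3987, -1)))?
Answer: Rational(20084933, 2599524) ≈ 7.7264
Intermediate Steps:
Add(Mul(4791, Pow(652, -1)), Mul(1508, Pow(3987, -1))) = Add(Mul(4791, Rational(1, 652)), Mul(1508, Rational(1, 3987))) = Add(Rational(4791, 652), Rational(1508, 3987)) = Rational(20084933, 2599524)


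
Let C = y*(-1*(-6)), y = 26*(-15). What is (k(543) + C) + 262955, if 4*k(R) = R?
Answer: 1043003/4 ≈ 2.6075e+5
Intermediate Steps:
y = -390
k(R) = R/4
C = -2340 (C = -(-390)*(-6) = -390*6 = -2340)
(k(543) + C) + 262955 = ((¼)*543 - 2340) + 262955 = (543/4 - 2340) + 262955 = -8817/4 + 262955 = 1043003/4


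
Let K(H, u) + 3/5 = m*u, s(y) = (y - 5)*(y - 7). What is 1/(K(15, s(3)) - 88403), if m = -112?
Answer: -5/446498 ≈ -1.1198e-5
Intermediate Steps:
s(y) = (-7 + y)*(-5 + y) (s(y) = (-5 + y)*(-7 + y) = (-7 + y)*(-5 + y))
K(H, u) = -⅗ - 112*u
1/(K(15, s(3)) - 88403) = 1/((-⅗ - 112*(35 + 3² - 12*3)) - 88403) = 1/((-⅗ - 112*(35 + 9 - 36)) - 88403) = 1/((-⅗ - 112*8) - 88403) = 1/((-⅗ - 896) - 88403) = 1/(-4483/5 - 88403) = 1/(-446498/5) = -5/446498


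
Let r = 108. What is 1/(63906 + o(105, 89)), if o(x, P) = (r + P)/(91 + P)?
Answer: 180/11503277 ≈ 1.5648e-5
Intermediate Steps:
o(x, P) = (108 + P)/(91 + P)
1/(63906 + o(105, 89)) = 1/(63906 + (108 + 89)/(91 + 89)) = 1/(63906 + 197/180) = 1/(11503277/180) = 180/11503277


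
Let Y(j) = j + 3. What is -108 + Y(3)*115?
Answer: 582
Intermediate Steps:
Y(j) = 3 + j
-108 + Y(3)*115 = -108 + (3 + 3)*115 = -108 + 6*115 = -108 + 690 = 582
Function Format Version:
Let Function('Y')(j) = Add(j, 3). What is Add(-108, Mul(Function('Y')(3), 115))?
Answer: 582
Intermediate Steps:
Function('Y')(j) = Add(3, j)
Add(-108, Mul(Function('Y')(3), 115)) = Add(-108, Mul(Add(3, 3), 115)) = Add(-108, Mul(6, 115)) = Add(-108, 690) = 582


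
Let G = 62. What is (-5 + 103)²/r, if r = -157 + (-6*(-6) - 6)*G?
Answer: 9604/1703 ≈ 5.6395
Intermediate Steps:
r = 1703 (r = -157 + (-6*(-6) - 6)*62 = -157 + (36 - 6)*62 = -157 + 30*62 = -157 + 1860 = 1703)
(-5 + 103)²/r = (-5 + 103)²/1703 = 98²*(1/1703) = 9604*(1/1703) = 9604/1703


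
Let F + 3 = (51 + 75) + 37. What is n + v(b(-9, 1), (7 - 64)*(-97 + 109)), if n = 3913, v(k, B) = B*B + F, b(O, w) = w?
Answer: 471929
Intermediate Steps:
F = 160 (F = -3 + ((51 + 75) + 37) = -3 + (126 + 37) = -3 + 163 = 160)
v(k, B) = 160 + B² (v(k, B) = B*B + 160 = B² + 160 = 160 + B²)
n + v(b(-9, 1), (7 - 64)*(-97 + 109)) = 3913 + (160 + ((7 - 64)*(-97 + 109))²) = 3913 + (160 + (-57*12)²) = 3913 + (160 + (-684)²) = 3913 + (160 + 467856) = 3913 + 468016 = 471929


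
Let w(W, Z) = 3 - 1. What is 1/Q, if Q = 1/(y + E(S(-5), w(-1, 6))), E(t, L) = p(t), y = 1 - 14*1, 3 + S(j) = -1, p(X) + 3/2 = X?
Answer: -37/2 ≈ -18.500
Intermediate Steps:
p(X) = -3/2 + X
S(j) = -4 (S(j) = -3 - 1 = -4)
w(W, Z) = 2
y = -13 (y = 1 - 14 = -13)
E(t, L) = -3/2 + t
Q = -2/37 (Q = 1/(-13 + (-3/2 - 4)) = 1/(-13 - 11/2) = 1/(-37/2) = -2/37 ≈ -0.054054)
1/Q = 1/(-2/37) = -37/2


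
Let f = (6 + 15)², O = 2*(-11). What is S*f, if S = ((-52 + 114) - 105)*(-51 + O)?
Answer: 1384299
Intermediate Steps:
O = -22
S = 3139 (S = ((-52 + 114) - 105)*(-51 - 22) = (62 - 105)*(-73) = -43*(-73) = 3139)
f = 441 (f = 21² = 441)
S*f = 3139*441 = 1384299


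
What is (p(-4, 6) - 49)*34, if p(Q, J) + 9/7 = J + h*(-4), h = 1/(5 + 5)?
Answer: -53176/35 ≈ -1519.3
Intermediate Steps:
h = ⅒ (h = 1/10 = ⅒ ≈ 0.10000)
p(Q, J) = -59/35 + J (p(Q, J) = -9/7 + (J + (⅒)*(-4)) = -9/7 + (J - ⅖) = -9/7 + (-⅖ + J) = -59/35 + J)
(p(-4, 6) - 49)*34 = ((-59/35 + 6) - 49)*34 = (151/35 - 49)*34 = -1564/35*34 = -53176/35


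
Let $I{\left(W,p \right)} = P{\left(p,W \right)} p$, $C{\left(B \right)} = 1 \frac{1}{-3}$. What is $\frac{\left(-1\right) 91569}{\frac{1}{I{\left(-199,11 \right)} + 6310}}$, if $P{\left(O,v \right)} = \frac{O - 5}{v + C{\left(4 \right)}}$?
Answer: $- \frac{172753251279}{299} \approx -5.7777 \cdot 10^{8}$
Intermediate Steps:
$C{\left(B \right)} = - \frac{1}{3}$ ($C{\left(B \right)} = 1 \left(- \frac{1}{3}\right) = - \frac{1}{3}$)
$P{\left(O,v \right)} = \frac{-5 + O}{- \frac{1}{3} + v}$ ($P{\left(O,v \right)} = \frac{O - 5}{v - \frac{1}{3}} = \frac{-5 + O}{- \frac{1}{3} + v}$)
$I{\left(W,p \right)} = \frac{3 p \left(-5 + p\right)}{-1 + 3 W}$ ($I{\left(W,p \right)} = \frac{3 \left(-5 + p\right)}{-1 + 3 W} p = \frac{3 p \left(-5 + p\right)}{-1 + 3 W}$)
$\frac{\left(-1\right) 91569}{\frac{1}{I{\left(-199,11 \right)} + 6310}} = \frac{\left(-1\right) 91569}{\frac{1}{3 \cdot 11 \frac{1}{-1 + 3 \left(-199\right)} \left(-5 + 11\right) + 6310}} = - \frac{91569}{\frac{1}{3 \cdot 11 \frac{1}{-1 - 597} \cdot 6 + 6310}} = - \frac{91569}{\frac{1}{3 \cdot 11 \frac{1}{-598} \cdot 6 + 6310}} = - \frac{91569}{\frac{1}{3 \cdot 11 \left(- \frac{1}{598}\right) 6 + 6310}} = - \frac{91569}{\frac{1}{- \frac{99}{299} + 6310}} = - \frac{91569}{\frac{1}{\frac{1886591}{299}}} = - \frac{91569}{\frac{299}{1886591}} = \left(-91569\right) \frac{1886591}{299} = - \frac{172753251279}{299}$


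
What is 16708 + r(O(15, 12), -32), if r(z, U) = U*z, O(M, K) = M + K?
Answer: 15844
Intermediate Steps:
O(M, K) = K + M
16708 + r(O(15, 12), -32) = 16708 - 32*(12 + 15) = 16708 - 32*27 = 16708 - 864 = 15844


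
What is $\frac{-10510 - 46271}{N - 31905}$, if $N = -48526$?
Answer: $\frac{56781}{80431} \approx 0.70596$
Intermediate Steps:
$\frac{-10510 - 46271}{N - 31905} = \frac{-10510 - 46271}{-48526 - 31905} = - \frac{56781}{-80431} = \left(-56781\right) \left(- \frac{1}{80431}\right) = \frac{56781}{80431}$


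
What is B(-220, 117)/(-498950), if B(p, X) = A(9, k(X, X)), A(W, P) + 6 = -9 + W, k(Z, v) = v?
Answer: 3/249475 ≈ 1.2025e-5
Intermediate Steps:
A(W, P) = -15 + W (A(W, P) = -6 + (-9 + W) = -15 + W)
B(p, X) = -6 (B(p, X) = -15 + 9 = -6)
B(-220, 117)/(-498950) = -6/(-498950) = -6*(-1/498950) = 3/249475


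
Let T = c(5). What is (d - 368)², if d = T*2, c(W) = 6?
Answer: 126736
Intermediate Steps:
T = 6
d = 12 (d = 6*2 = 12)
(d - 368)² = (12 - 368)² = (-356)² = 126736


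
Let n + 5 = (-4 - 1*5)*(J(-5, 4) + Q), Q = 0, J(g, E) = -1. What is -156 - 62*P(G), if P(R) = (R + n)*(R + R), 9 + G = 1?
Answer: -4124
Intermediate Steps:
G = -8 (G = -9 + 1 = -8)
n = 4 (n = -5 + (-4 - 1*5)*(-1 + 0) = -5 + (-4 - 5)*(-1) = -5 - 9*(-1) = -5 + 9 = 4)
P(R) = 2*R*(4 + R) (P(R) = (R + 4)*(R + R) = (4 + R)*(2*R) = 2*R*(4 + R))
-156 - 62*P(G) = -156 - 124*(-8)*(4 - 8) = -156 - 124*(-8)*(-4) = -156 - 62*64 = -156 - 3968 = -4124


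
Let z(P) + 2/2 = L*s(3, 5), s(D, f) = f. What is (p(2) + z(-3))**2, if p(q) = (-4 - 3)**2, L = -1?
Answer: 1849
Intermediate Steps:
p(q) = 49 (p(q) = (-7)**2 = 49)
z(P) = -6 (z(P) = -1 - 1*5 = -1 - 5 = -6)
(p(2) + z(-3))**2 = (49 - 6)**2 = 43**2 = 1849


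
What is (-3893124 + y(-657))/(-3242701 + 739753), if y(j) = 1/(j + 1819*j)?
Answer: 4655164091761/2992875041520 ≈ 1.5554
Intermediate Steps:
y(j) = 1/(1820*j)
(-3893124 + y(-657))/(-3242701 + 739753) = (-3893124 + (1/1820)/(-657))/(-3242701 + 739753) = (-3893124 + (1/1820)*(-1/657))/(-2502948) = (-3893124 - 1/1195740)*(-1/2502948) = -4655164091761/1195740*(-1/2502948) = 4655164091761/2992875041520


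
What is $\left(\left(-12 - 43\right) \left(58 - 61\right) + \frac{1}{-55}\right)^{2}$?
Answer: $\frac{82337476}{3025} \approx 27219.0$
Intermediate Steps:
$\left(\left(-12 - 43\right) \left(58 - 61\right) + \frac{1}{-55}\right)^{2} = \left(\left(-55\right) \left(-3\right) - \frac{1}{55}\right)^{2} = \left(165 - \frac{1}{55}\right)^{2} = \left(\frac{9074}{55}\right)^{2} = \frac{82337476}{3025}$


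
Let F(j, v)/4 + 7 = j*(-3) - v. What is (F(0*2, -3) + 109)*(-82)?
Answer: -7626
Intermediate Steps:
F(j, v) = -28 - 12*j - 4*v (F(j, v) = -28 + 4*(j*(-3) - v) = -28 + 4*(-3*j - v) = -28 + 4*(-v - 3*j) = -28 + (-12*j - 4*v) = -28 - 12*j - 4*v)
(F(0*2, -3) + 109)*(-82) = ((-28 - 0*2 - 4*(-3)) + 109)*(-82) = ((-28 - 12*0 + 12) + 109)*(-82) = ((-28 + 0 + 12) + 109)*(-82) = (-16 + 109)*(-82) = 93*(-82) = -7626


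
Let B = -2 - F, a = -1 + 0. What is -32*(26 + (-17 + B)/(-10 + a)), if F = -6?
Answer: -9568/11 ≈ -869.82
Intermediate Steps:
a = -1
B = 4 (B = -2 - 1*(-6) = -2 + 6 = 4)
-32*(26 + (-17 + B)/(-10 + a)) = -32*(26 + (-17 + 4)/(-10 - 1)) = -32*(26 - 13/(-11)) = -32*(26 - 13*(-1/11)) = -32*(26 + 13/11) = -32*299/11 = -9568/11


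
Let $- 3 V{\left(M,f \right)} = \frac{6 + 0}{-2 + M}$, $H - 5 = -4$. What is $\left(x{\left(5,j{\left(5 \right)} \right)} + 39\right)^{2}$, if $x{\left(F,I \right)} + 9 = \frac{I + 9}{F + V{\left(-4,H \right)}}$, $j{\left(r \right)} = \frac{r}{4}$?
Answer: $\frac{4173849}{4096} \approx 1019.0$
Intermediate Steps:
$H = 1$ ($H = 5 - 4 = 1$)
$j{\left(r \right)} = \frac{r}{4}$ ($j{\left(r \right)} = r \frac{1}{4} = \frac{r}{4}$)
$V{\left(M,f \right)} = - \frac{2}{-2 + M}$ ($V{\left(M,f \right)} = - \frac{\left(6 + 0\right) \frac{1}{-2 + M}}{3} = - \frac{6 \frac{1}{-2 + M}}{3} = - \frac{2}{-2 + M}$)
$x{\left(F,I \right)} = -9 + \frac{9 + I}{\frac{1}{3} + F}$ ($x{\left(F,I \right)} = -9 + \frac{I + 9}{F - \frac{2}{-2 - 4}} = -9 + \frac{9 + I}{F - \frac{2}{-6}} = -9 + \frac{9 + I}{F - - \frac{1}{3}} = -9 + \frac{9 + I}{F + \frac{1}{3}} = -9 + \frac{9 + I}{\frac{1}{3} + F}$)
$\left(x{\left(5,j{\left(5 \right)} \right)} + 39\right)^{2} = \left(\frac{3 \left(6 + \frac{1}{4} \cdot 5 - 45\right)}{1 + 3 \cdot 5} + 39\right)^{2} = \left(\frac{3 \left(6 + \frac{5}{4} - 45\right)}{1 + 15} + 39\right)^{2} = \left(3 \cdot \frac{1}{16} \left(- \frac{151}{4}\right) + 39\right)^{2} = \left(- \frac{453}{64} + 39\right)^{2} = \left(\frac{2043}{64}\right)^{2} = \frac{4173849}{4096}$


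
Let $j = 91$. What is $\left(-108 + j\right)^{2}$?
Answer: $289$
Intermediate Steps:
$\left(-108 + j\right)^{2} = \left(-108 + 91\right)^{2} = \left(-17\right)^{2} = 289$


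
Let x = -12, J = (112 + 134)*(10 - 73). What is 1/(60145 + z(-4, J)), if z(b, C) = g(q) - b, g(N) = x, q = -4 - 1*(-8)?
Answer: 1/60137 ≈ 1.6629e-5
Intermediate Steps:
J = -15498 (J = 246*(-63) = -15498)
q = 4 (q = -4 + 8 = 4)
g(N) = -12
z(b, C) = -12 - b
1/(60145 + z(-4, J)) = 1/(60145 + (-12 - 1*(-4))) = 1/(60145 + (-12 + 4)) = 1/(60145 - 8) = 1/60137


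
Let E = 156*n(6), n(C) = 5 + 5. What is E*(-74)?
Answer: -115440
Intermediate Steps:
n(C) = 10
E = 1560 (E = 156*10 = 1560)
E*(-74) = 1560*(-74) = -115440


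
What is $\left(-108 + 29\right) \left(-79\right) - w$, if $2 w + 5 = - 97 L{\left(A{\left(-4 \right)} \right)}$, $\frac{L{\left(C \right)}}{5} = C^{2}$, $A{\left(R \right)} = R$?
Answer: $\frac{20247}{2} \approx 10124.0$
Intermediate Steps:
$L{\left(C \right)} = 5 C^{2}$
$w = - \frac{7765}{2}$ ($w = - \frac{5}{2} + \frac{\left(-97\right) 5 \left(-4\right)^{2}}{2} = - \frac{5}{2} + \frac{\left(-97\right) 5 \cdot 16}{2} = - \frac{5}{2} + \frac{\left(-97\right) 80}{2} = - \frac{5}{2} + \frac{1}{2} \left(-7760\right) = - \frac{5}{2} - 3880 = - \frac{7765}{2} \approx -3882.5$)
$\left(-108 + 29\right) \left(-79\right) - w = \left(-108 + 29\right) \left(-79\right) - - \frac{7765}{2} = \left(-79\right) \left(-79\right) + \frac{7765}{2} = 6241 + \frac{7765}{2} = \frac{20247}{2}$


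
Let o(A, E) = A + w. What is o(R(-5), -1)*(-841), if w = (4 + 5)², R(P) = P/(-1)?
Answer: -72326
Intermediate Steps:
R(P) = -P (R(P) = P*(-1) = -P)
w = 81 (w = 9² = 81)
o(A, E) = 81 + A (o(A, E) = A + 81 = 81 + A)
o(R(-5), -1)*(-841) = (81 - 1*(-5))*(-841) = (81 + 5)*(-841) = 86*(-841) = -72326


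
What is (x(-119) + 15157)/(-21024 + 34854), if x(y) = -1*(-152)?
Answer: 5103/4610 ≈ 1.1069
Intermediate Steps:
x(y) = 152
(x(-119) + 15157)/(-21024 + 34854) = (152 + 15157)/(-21024 + 34854) = 15309/13830 = 15309*(1/13830) = 5103/4610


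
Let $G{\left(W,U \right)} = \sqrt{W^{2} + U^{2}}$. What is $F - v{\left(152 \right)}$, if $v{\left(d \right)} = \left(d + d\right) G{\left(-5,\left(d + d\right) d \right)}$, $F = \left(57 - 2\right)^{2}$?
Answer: $3025 - 304 \sqrt{2135179289} \approx -1.4044 \cdot 10^{7}$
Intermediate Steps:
$F = 3025$ ($F = 55^{2} = 3025$)
$G{\left(W,U \right)} = \sqrt{U^{2} + W^{2}}$
$v{\left(d \right)} = 2 d \sqrt{25 + 4 d^{4}}$ ($v{\left(d \right)} = \left(d + d\right) \sqrt{\left(\left(d + d\right) d\right)^{2} + \left(-5\right)^{2}} = 2 d \sqrt{\left(2 d d\right)^{2} + 25} = 2 d \sqrt{\left(2 d^{2}\right)^{2} + 25} = 2 d \sqrt{4 d^{4} + 25} = 2 d \sqrt{25 + 4 d^{4}}$)
$F - v{\left(152 \right)} = 3025 - 2 \cdot 152 \sqrt{25 + 4 \cdot 152^{4}} = 3025 - 2 \cdot 152 \sqrt{25 + 4 \cdot 533794816} = 3025 - 2 \cdot 152 \sqrt{25 + 2135179264} = 3025 - 2 \cdot 152 \sqrt{2135179289} = 3025 - 304 \sqrt{2135179289}$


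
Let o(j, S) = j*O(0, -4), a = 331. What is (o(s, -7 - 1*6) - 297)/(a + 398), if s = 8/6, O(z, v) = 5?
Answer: -871/2187 ≈ -0.39826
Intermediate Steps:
s = 4/3 (s = 8*(1/6) = 4/3 ≈ 1.3333)
o(j, S) = 5*j (o(j, S) = j*5 = 5*j)
(o(s, -7 - 1*6) - 297)/(a + 398) = (5*(4/3) - 297)/(331 + 398) = (20/3 - 297)/729 = -871/3*1/729 = -871/2187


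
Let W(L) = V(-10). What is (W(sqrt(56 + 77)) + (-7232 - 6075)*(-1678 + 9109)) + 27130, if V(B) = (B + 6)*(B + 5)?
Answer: -98857167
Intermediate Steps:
V(B) = (5 + B)*(6 + B) (V(B) = (6 + B)*(5 + B) = (5 + B)*(6 + B))
W(L) = 20 (W(L) = 30 + (-10)**2 + 11*(-10) = 30 + 100 - 110 = 20)
(W(sqrt(56 + 77)) + (-7232 - 6075)*(-1678 + 9109)) + 27130 = (20 + (-7232 - 6075)*(-1678 + 9109)) + 27130 = (20 - 13307*7431) + 27130 = (20 - 98884317) + 27130 = -98884297 + 27130 = -98857167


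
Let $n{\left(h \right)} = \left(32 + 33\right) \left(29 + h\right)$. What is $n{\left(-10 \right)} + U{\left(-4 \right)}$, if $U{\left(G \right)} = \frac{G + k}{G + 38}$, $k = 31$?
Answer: $\frac{42017}{34} \approx 1235.8$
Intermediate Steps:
$U{\left(G \right)} = \frac{31 + G}{38 + G}$ ($U{\left(G \right)} = \frac{G + 31}{G + 38} = \frac{31 + G}{38 + G}$)
$n{\left(h \right)} = 1885 + 65 h$ ($n{\left(h \right)} = 65 \left(29 + h\right) = 1885 + 65 h$)
$n{\left(-10 \right)} + U{\left(-4 \right)} = \left(1885 + 65 \left(-10\right)\right) + \frac{31 - 4}{38 - 4} = \left(1885 - 650\right) + \frac{1}{34} \cdot 27 = 1235 + \frac{1}{34} \cdot 27 = 1235 + \frac{27}{34} = \frac{42017}{34}$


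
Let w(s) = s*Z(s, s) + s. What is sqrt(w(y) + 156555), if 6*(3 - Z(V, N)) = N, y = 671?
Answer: sqrt(3031158)/6 ≈ 290.17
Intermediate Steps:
Z(V, N) = 3 - N/6
w(s) = s + s*(3 - s/6) (w(s) = s*(3 - s/6) + s = s + s*(3 - s/6))
sqrt(w(y) + 156555) = sqrt((1/6)*671*(24 - 1*671) + 156555) = sqrt((1/6)*671*(24 - 671) + 156555) = sqrt((1/6)*671*(-647) + 156555) = sqrt(-434137/6 + 156555) = sqrt(505193/6) = sqrt(3031158)/6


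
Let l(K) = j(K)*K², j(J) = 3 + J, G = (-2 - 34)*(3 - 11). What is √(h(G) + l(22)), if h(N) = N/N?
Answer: √12101 ≈ 110.00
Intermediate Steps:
G = 288 (G = -36*(-8) = 288)
h(N) = 1
l(K) = K²*(3 + K) (l(K) = (3 + K)*K² = K²*(3 + K))
√(h(G) + l(22)) = √(1 + 22²*(3 + 22)) = √(1 + 484*25) = √(1 + 12100) = √12101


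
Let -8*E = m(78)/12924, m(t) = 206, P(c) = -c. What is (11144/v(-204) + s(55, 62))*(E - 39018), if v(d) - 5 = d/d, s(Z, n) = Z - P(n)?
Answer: -11947133039413/155088 ≈ -7.7034e+7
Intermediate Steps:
s(Z, n) = Z + n (s(Z, n) = Z - (-1)*n = Z + n)
v(d) = 6 (v(d) = 5 + d/d = 5 + 1 = 6)
E = -103/51696 (E = -103/(4*12924) = -⅛*103/6462 = -103/51696 ≈ -0.0019924)
(11144/v(-204) + s(55, 62))*(E - 39018) = (11144/6 + (55 + 62))*(-103/51696 - 39018) = (11144*(⅙) + 117)*(-2017074631/51696) = (5572/3 + 117)*(-2017074631/51696) = (5923/3)*(-2017074631/51696) = -11947133039413/155088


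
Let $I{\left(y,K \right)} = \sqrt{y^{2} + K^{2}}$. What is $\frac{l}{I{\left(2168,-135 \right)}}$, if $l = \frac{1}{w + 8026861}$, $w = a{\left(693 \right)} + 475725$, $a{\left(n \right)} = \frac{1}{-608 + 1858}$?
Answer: $\frac{1250 \sqrt{4718449}}{50148773016110949} \approx 5.4144 \cdot 10^{-11}$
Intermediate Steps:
$a{\left(n \right)} = \frac{1}{1250}$
$w = \frac{594656251}{1250}$ ($w = \frac{1}{1250} + 475725 = \frac{594656251}{1250} \approx 4.7573 \cdot 10^{5}$)
$I{\left(y,K \right)} = \sqrt{K^{2} + y^{2}}$
$l = \frac{1250}{10628232501}$ ($l = \frac{1}{\frac{594656251}{1250} + 8026861} = \frac{1}{\frac{10628232501}{1250}} = \frac{1250}{10628232501} \approx 1.1761 \cdot 10^{-7}$)
$\frac{l}{I{\left(2168,-135 \right)}} = \frac{1250}{10628232501 \sqrt{\left(-135\right)^{2} + 2168^{2}}} = \frac{1250}{10628232501 \sqrt{18225 + 4700224}} = \frac{1250}{10628232501 \sqrt{4718449}} = \frac{1250 \frac{\sqrt{4718449}}{4718449}}{10628232501} = \frac{1250 \sqrt{4718449}}{50148773016110949}$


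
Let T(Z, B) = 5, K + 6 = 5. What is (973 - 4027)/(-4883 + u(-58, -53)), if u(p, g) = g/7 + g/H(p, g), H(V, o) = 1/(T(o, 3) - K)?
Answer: 10689/18230 ≈ 0.58634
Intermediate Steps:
K = -1 (K = -6 + 5 = -1)
H(V, o) = 1/6 (H(V, o) = 1/(5 - 1*(-1)) = 1/(5 + 1) = 1/6)
u(p, g) = 43*g/7 (u(p, g) = g/7 + g/(1/6) = g*(1/7) + g*6 = g/7 + 6*g = 43*g/7)
(973 - 4027)/(-4883 + u(-58, -53)) = (973 - 4027)/(-4883 + (43/7)*(-53)) = -3054/(-4883 - 2279/7) = -3054/(-36460/7) = -3054*(-7/36460) = 10689/18230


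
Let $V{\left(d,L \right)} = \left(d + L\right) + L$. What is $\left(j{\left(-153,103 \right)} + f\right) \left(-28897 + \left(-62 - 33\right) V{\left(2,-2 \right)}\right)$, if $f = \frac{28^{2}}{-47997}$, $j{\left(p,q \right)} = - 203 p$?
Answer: $- \frac{14264872295191}{15999} \approx -8.9161 \cdot 10^{8}$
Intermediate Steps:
$f = - \frac{784}{47997}$ ($f = 784 \left(- \frac{1}{47997}\right) = - \frac{784}{47997} \approx -0.016334$)
$V{\left(d,L \right)} = d + 2 L$ ($V{\left(d,L \right)} = \left(L + d\right) + L = d + 2 L$)
$\left(j{\left(-153,103 \right)} + f\right) \left(-28897 + \left(-62 - 33\right) V{\left(2,-2 \right)}\right) = \left(\left(-203\right) \left(-153\right) - \frac{784}{47997}\right) \left(-28897 + \left(-62 - 33\right) \left(2 + 2 \left(-2\right)\right)\right) = \left(31059 - \frac{784}{47997}\right) \left(-28897 - 95 \left(2 - 4\right)\right) = \frac{1490738039 \left(-28897 - -190\right)}{47997} = \frac{1490738039 \left(-28897 + 190\right)}{47997} = \frac{1490738039}{47997} \left(-28707\right) = - \frac{14264872295191}{15999}$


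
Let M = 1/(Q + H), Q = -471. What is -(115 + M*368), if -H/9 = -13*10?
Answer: -80753/699 ≈ -115.53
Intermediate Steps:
H = 1170 (H = -(-117)*10 = -9*(-130) = 1170)
M = 1/699 (M = 1/(-471 + 1170) = 1/699 ≈ 0.0014306)
-(115 + M*368) = -(115 + (1/699)*368) = -(115 + 368/699) = -1*80753/699 = -80753/699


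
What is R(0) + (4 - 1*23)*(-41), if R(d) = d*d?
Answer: 779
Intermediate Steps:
R(d) = d²
R(0) + (4 - 1*23)*(-41) = 0² + (4 - 1*23)*(-41) = 0 + (4 - 23)*(-41) = 0 - 19*(-41) = 0 + 779 = 779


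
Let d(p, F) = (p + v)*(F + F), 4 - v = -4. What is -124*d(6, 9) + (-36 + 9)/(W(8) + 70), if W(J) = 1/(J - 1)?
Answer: -15342957/491 ≈ -31248.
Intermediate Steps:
v = 8 (v = 4 - 1*(-4) = 4 + 4 = 8)
d(p, F) = 2*F*(8 + p) (d(p, F) = (p + 8)*(F + F) = (8 + p)*(2*F) = 2*F*(8 + p))
W(J) = 1/(-1 + J)
-124*d(6, 9) + (-36 + 9)/(W(8) + 70) = -248*9*(8 + 6) + (-36 + 9)/(1/(-1 + 8) + 70) = -248*9*14 - 27/(1/7 + 70) = -124*252 - 27/(⅐ + 70) = -31248 - 27/491/7 = -31248 - 27*7/491 = -31248 - 189/491 = -15342957/491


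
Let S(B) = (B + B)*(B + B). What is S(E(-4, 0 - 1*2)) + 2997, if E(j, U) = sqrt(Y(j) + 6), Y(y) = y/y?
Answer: 3025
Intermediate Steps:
Y(y) = 1
E(j, U) = sqrt(7) (E(j, U) = sqrt(1 + 6) = sqrt(7))
S(B) = 4*B**2 (S(B) = (2*B)*(2*B) = 4*B**2)
S(E(-4, 0 - 1*2)) + 2997 = 4*(sqrt(7))**2 + 2997 = 4*7 + 2997 = 28 + 2997 = 3025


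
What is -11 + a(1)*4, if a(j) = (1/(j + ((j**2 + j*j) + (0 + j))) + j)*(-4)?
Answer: -31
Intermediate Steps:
a(j) = -4*j - 4/(2*j + 2*j**2) (a(j) = (1/(j + ((j**2 + j**2) + j)) + j)*(-4) = (1/(j + (2*j**2 + j)) + j)*(-4) = (1/(j + (j + 2*j**2)) + j)*(-4) = (1/(2*j + 2*j**2) + j)*(-4) = (j + 1/(2*j + 2*j**2))*(-4) = -4*j - 4/(2*j + 2*j**2))
-11 + a(1)*4 = -11 + (2*(-1 - 2*1**2 - 2*1**3)/(1*(1 + 1)))*4 = -11 + (2*1*(-1 - 2*1 - 2*1)/2)*4 = -11 + (2*1*(1/2)*(-1 - 2 - 2))*4 = -11 + (2*1*(1/2)*(-5))*4 = -11 - 5*4 = -11 - 20 = -31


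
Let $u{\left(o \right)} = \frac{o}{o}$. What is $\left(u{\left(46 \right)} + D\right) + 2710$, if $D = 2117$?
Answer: $4828$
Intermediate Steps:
$u{\left(o \right)} = 1$
$\left(u{\left(46 \right)} + D\right) + 2710 = \left(1 + 2117\right) + 2710 = 2118 + 2710 = 4828$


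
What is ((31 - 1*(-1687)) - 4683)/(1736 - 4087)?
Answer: 2965/2351 ≈ 1.2612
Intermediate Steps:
((31 - 1*(-1687)) - 4683)/(1736 - 4087) = ((31 + 1687) - 4683)/(-2351) = (1718 - 4683)*(-1/2351) = -2965*(-1/2351) = 2965/2351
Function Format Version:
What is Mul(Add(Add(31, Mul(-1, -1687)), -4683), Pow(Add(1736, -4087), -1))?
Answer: Rational(2965, 2351) ≈ 1.2612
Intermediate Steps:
Mul(Add(Add(31, Mul(-1, -1687)), -4683), Pow(Add(1736, -4087), -1)) = Mul(Add(Add(31, 1687), -4683), Pow(-2351, -1)) = Mul(Add(1718, -4683), Rational(-1, 2351)) = Mul(-2965, Rational(-1, 2351)) = Rational(2965, 2351)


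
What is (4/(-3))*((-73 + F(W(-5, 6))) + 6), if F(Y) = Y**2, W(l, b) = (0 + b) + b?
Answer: -308/3 ≈ -102.67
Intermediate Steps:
W(l, b) = 2*b (W(l, b) = b + b = 2*b)
(4/(-3))*((-73 + F(W(-5, 6))) + 6) = (4/(-3))*((-73 + (2*6)**2) + 6) = (4*(-1/3))*((-73 + 12**2) + 6) = -4*((-73 + 144) + 6)/3 = -4*(71 + 6)/3 = -4/3*77 = -308/3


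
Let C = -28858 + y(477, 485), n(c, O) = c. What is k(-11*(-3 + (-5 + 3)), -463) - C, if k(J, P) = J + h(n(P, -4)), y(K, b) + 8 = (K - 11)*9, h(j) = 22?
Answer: 24749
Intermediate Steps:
y(K, b) = -107 + 9*K (y(K, b) = -8 + (K - 11)*9 = -8 + (-11 + K)*9 = -8 + (-99 + 9*K) = -107 + 9*K)
C = -24672 (C = -28858 + (-107 + 9*477) = -28858 + (-107 + 4293) = -28858 + 4186 = -24672)
k(J, P) = 22 + J (k(J, P) = J + 22 = 22 + J)
k(-11*(-3 + (-5 + 3)), -463) - C = (22 - 11*(-3 + (-5 + 3))) - 1*(-24672) = (22 - 11*(-3 - 2)) + 24672 = (22 - 11*(-5)) + 24672 = (22 + 55) + 24672 = 77 + 24672 = 24749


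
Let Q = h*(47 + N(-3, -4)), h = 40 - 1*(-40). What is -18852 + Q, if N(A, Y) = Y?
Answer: -15412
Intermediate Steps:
h = 80 (h = 40 + 40 = 80)
Q = 3440 (Q = 80*(47 - 4) = 80*43 = 3440)
-18852 + Q = -18852 + 3440 = -15412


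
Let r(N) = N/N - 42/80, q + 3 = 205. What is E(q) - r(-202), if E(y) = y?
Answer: 8061/40 ≈ 201.52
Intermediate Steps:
q = 202 (q = -3 + 205 = 202)
r(N) = 19/40 (r(N) = 1 - 42*1/80 = 1 - 21/40 = 19/40)
E(q) - r(-202) = 202 - 1*19/40 = 202 - 19/40 = 8061/40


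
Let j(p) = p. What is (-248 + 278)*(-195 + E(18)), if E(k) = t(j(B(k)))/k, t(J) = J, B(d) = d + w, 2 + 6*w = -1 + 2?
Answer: -104765/18 ≈ -5820.3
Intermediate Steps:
w = -⅙ (w = -⅓ + (-1 + 2)/6 = -⅓ + (⅙)*1 = -⅓ + ⅙ = -⅙ ≈ -0.16667)
B(d) = -⅙ + d (B(d) = d - ⅙ = -⅙ + d)
E(k) = (-⅙ + k)/k
(-248 + 278)*(-195 + E(18)) = (-248 + 278)*(-195 + (-⅙ + 18)/18) = 30*(-195 + (1/18)*(107/6)) = 30*(-195 + 107/108) = 30*(-20953/108) = -104765/18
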